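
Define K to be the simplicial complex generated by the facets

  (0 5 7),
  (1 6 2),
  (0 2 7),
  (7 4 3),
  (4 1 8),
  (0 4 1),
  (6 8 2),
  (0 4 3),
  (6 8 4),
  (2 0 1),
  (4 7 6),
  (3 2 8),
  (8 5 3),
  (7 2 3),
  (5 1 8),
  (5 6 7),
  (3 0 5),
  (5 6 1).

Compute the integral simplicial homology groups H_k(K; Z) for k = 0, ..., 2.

Fix the vertex order 0 < 1 < 2 < 3 < 4 < 5 < 6 < 7 < 8 and write every simplex with vertices in increasing order. Then dim K = 2 and the simplices of K are:

  0-simplices (9): [0], [1], [2], [3], [4], [5], [6], [7], [8]
  1-simplices (27): (27 of them)
  2-simplices (18): [0,1,2], [0,1,4], [0,2,7], [0,3,4], [0,3,5], [0,5,7], [1,2,6], [1,4,8], [1,5,6], [1,5,8], [2,3,7], [2,3,8], [2,6,8], [3,4,7], [3,5,8], [4,6,7], [4,6,8], [5,6,7]

giving chain groups C_0 ≅ Z^9, C_1 ≅ Z^27, C_2 ≅ Z^18.

∂_1: C_1 → C_0 is given by ∂[p,q] = [q] − [p]. For instance
  ∂[5,6] = [6] − [5].
The resulting 9×27 matrix has rank 8, and its Smith normal form has invariant factors (1,1,1,1,1,1,1,1).

∂_2: C_2 → C_1 sends each 2-simplex [p,q,r] to [q,r] − [p,r] + [p,q]. For instance
  ∂[1,5,6] = [5,6] − [1,6] + [1,5],
  ∂[1,2,6] = [2,6] − [1,6] + [1,2].
This gives a 27×18 integer matrix of rank 18; reducing to Smith normal form yields diagonal entries (1,1,1,1,1,1,1,1,1,1,1,1,1,1,1,1,1,2).

Now H_k = ker ∂_k / im ∂_{k+1}, so:

  H_0: rank C_0 − rank ∂_1 = 9 − 8 = 1, and the invariant factors of ∂_1 are all 1, so H_0 ≅ Z.
  H_1: rank ker ∂_1 − rank ∂_2 = (27 − 8) − 18 = 1, and ∂_2 has invariant factor 2 > 1, so H_1 ≅ Z ⊕ Z/2.
  H_2: rank ker ∂_2 − rank ∂_3 = (18 − 18) − 0 = 0, and there is no ∂_3, so H_2 ≅ 0.

As a check, the Euler characteristic is 9 − 27 + 18 = 0, which agrees with 1 − 1 + 0 = 0.
(K is a triangulation of the Klein bottle.)

H_0 = Z,  H_1 = Z ⊕ Z/2,  H_2 = 0.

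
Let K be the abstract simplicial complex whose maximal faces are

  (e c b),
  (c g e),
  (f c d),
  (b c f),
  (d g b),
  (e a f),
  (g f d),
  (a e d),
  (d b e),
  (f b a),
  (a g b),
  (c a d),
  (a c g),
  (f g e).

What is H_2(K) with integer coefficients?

H_2 = Z.

Fix the vertex order a < b < c < d < e < f < g and write every simplex with vertices in increasing order. Then dim K = 2 and the simplices of K are:

  0-simplices (7): a, b, c, d, e, f, g
  1-simplices (21): ab, ac, ad, ae, af, ag, bc, bd, be, bf, bg, cd, ce, cf, cg, de, df, dg, ef, eg, fg
  2-simplices (14): abf, abg, acd, acg, ade, aef, bce, bcf, bde, bdg, cdf, ceg, dfg, efg

Hence C_0 ≅ Z^7, C_1 ≅ Z^21, C_2 ≅ Z^14.

Boundary ∂_1: C_1 → C_0 sends each edge [p,q] (with p < q) to q − p.
The 7×21 boundary matrix has rank 6 and Smith normal form diag(1,1,1,1,1,1).

The boundary map ∂_2: C_2 → C_1 acts by ∂[p,q,r] = [q,r] − [p,r] + [p,q]. For instance
  ∂ceg = eg − cg + ce,
  ∂bce = ce − be + bc.
As a 21×14 matrix over Z this has rank 13, with invariant factors (1,1,1,1,1,1,1,1,1,1,1,1,1).

From H_k ≅ ker(∂_k) / im(∂_{k+1}) we obtain:

  H_2: rank ker ∂_2 − rank ∂_3 = (14 − 13) − 0 = 1, and there is no ∂_3, so H_2 ≅ Z.

(K is a triangulation of the torus T^2.)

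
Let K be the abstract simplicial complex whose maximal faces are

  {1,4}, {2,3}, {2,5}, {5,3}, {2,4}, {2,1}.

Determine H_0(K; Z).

Fix the vertex order 1 < 2 < 3 < 4 < 5 and write every simplex with vertices in increasing order. Then dim K = 1 and the simplices of K are:

  0-simplices (5): [1], [2], [3], [4], [5]
  1-simplices (6): [1,2], [1,4], [2,3], [2,4], [2,5], [3,5]

so the chain groups are C_0 ≅ Z^5, C_1 ≅ Z^6.

∂_1: C_1 → C_0 is given by ∂[p,q] = [q] − [p]. For instance
  ∂[3,5] = [5] − [3].
This gives a 5×6 integer matrix of rank 4; reducing to Smith normal form yields diagonal entries (1,1,1,1).

Computing H_k = (kernel of ∂_k) / (image of ∂_{k+1}):

  H_0: rank C_0 − rank ∂_1 = 5 − 4 = 1, and the invariant factors of ∂_1 are all 1, so H_0 = Z.

H_0 = Z.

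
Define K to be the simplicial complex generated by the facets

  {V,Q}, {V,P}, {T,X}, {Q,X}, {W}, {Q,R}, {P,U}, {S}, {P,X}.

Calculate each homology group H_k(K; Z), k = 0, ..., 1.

Fix the vertex order P < Q < R < S < T < U < V < W < X and write every simplex with vertices in increasing order. Then dim K = 1 and the simplices of K are:

  0-simplices (9): P, Q, R, S, T, U, V, W, X
  1-simplices (7): PU, PV, PX, QR, QV, QX, TX

giving chain groups C_0 ≅ Z^9, C_1 ≅ Z^7.

The boundary map ∂_1: C_1 → C_0 maps an edge to its endpoints' difference, ∂[p,q] = q − p. For instance
  ∂QR = R − Q.
As a 9×7 matrix over Z this has rank 6, with invariant factors (1,1,1,1,1,1).

Computing H_k = (kernel of ∂_k) / (image of ∂_{k+1}):

  H_0: rank C_0 − rank ∂_1 = 9 − 6 = 3, and the invariant factors of ∂_1 are all 1, so H_0 = Z^3.
  H_1: rank ker ∂_1 − rank ∂_2 = (7 − 6) − 0 = 1, and there is no ∂_2, so H_1 = Z.

As a check, the Euler characteristic is 9 − 7 = 2, which agrees with 3 − 1 = 2.

H_0 = Z^3,  H_1 = Z.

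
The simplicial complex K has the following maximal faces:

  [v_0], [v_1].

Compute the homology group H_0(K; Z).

Order the vertices as v_0 < v_1. Listing each simplex with vertices in this order, K has dimension 0 with simplices:

  0-simplices (2): [v_0], [v_1]

giving chain groups C_0 ≅ Z^2.

Computing H_k = (kernel of ∂_k) / (image of ∂_{k+1}):

  H_0: rank C_0 − rank ∂_1 = 2 − 0 = 2, and there is no ∂_1, so H_0 = Z^2.

H_0 = Z^2.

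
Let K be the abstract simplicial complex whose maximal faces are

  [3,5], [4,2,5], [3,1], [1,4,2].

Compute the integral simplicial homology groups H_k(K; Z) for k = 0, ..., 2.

H_0 ≅ Z,  H_1 ≅ Z,  H_2 = 0.

We work with the vertex ordering 1 < 2 < 3 < 4 < 5. The simplices of K, each written with vertices in increasing order, are:

  0-simplices (5): [1], [2], [3], [4], [5]
  1-simplices (7): [1,2], [1,3], [1,4], [2,4], [2,5], [3,5], [4,5]
  2-simplices (2): [1,2,4], [2,4,5]

giving chain groups C_0 ≅ Z^5, C_1 ≅ Z^7, C_2 ≅ Z^2.

∂_1: C_1 → C_0 maps an edge to its endpoints' difference, ∂[p,q] = q − p.
The resulting 5×7 matrix has rank 4, and its Smith normal form has invariant factors (1,1,1,1).

∂_2: C_2 → C_1 acts by ∂[p,q,r] = [q,r] − [p,r] + [p,q]. For instance
  ∂[2,4,5] = [4,5] − [2,5] + [2,4],
  ∂[1,2,4] = [2,4] − [1,4] + [1,2].
The 7×2 boundary matrix has rank 2 and Smith normal form diag(1,1).

Computing H_k = (kernel of ∂_k) / (image of ∂_{k+1}):

  H_0: rank C_0 − rank ∂_1 = 5 − 4 = 1, and the invariant factors of ∂_1 are all 1, so H_0 = Z.
  H_1: rank ker ∂_1 − rank ∂_2 = (7 − 4) − 2 = 1, and the invariant factors of ∂_2 are all 1, so H_1 = Z.
  H_2: rank ker ∂_2 − rank ∂_3 = (2 − 2) − 0 = 0, and there is no ∂_3, so H_2 = 0.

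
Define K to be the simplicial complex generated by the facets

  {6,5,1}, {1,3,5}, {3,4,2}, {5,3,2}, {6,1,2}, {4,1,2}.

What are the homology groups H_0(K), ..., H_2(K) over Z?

Fix the vertex order 1 < 2 < 3 < 4 < 5 < 6 and write every simplex with vertices in increasing order. Then dim K = 2 and the simplices of K are:

  0-simplices (6): [1], [2], [3], [4], [5], [6]
  1-simplices (12): [1,2], [1,3], [1,4], [1,5], [1,6], [2,3], [2,4], [2,5], [2,6], [3,4], [3,5], [5,6]
  2-simplices (6): [1,2,4], [1,2,6], [1,3,5], [1,5,6], [2,3,4], [2,3,5]

Hence C_0 ≅ Z^6, C_1 ≅ Z^12, C_2 ≅ Z^6.

The boundary map ∂_1: C_1 → C_0 sends each edge [p,q] (with p < q) to q − p.
As a 6×12 matrix over Z this has rank 5, with invariant factors (1,1,1,1,1).

The boundary map ∂_2: C_2 → C_1 acts by ∂[p,q,r] = [q,r] − [p,r] + [p,q]. For instance
  ∂[2,3,5] = [3,5] − [2,5] + [2,3],
  ∂[1,2,6] = [2,6] − [1,6] + [1,2].
This gives a 12×6 integer matrix of rank 6; reducing to Smith normal form yields diagonal entries (1,1,1,1,1,1).

Now H_k = ker ∂_k / im ∂_{k+1}, so:

  H_0: rank C_0 − rank ∂_1 = 6 − 5 = 1, and the invariant factors of ∂_1 are all 1, so H_0 = Z.
  H_1: rank ker ∂_1 − rank ∂_2 = (12 − 5) − 6 = 1, and the invariant factors of ∂_2 are all 1, so H_1 = Z.
  H_2: rank ker ∂_2 − rank ∂_3 = (6 − 6) − 0 = 0, and there is no ∂_3, so H_2 = 0.

As a check, the Euler characteristic is 6 − 12 + 6 = 0, which agrees with 1 − 1 + 0 = 0.

H_0 = Z,  H_1 = Z,  H_2 = 0.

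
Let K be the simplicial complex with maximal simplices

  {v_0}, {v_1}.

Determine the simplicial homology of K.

Fix the vertex order v_0 < v_1 and write every simplex with vertices in increasing order. Then dim K = 0 and the simplices of K are:

  0-simplices (2): [v_0], [v_1]

Hence C_0 ≅ Z^2.

Now H_k = ker ∂_k / im ∂_{k+1}, so:

  H_0: rank C_0 − rank ∂_1 = 2 − 0 = 2, and there is no ∂_1, so H_0 ≅ Z^2.

(K is a triangulation of a set of 2 points.)

H_0 = Z^2.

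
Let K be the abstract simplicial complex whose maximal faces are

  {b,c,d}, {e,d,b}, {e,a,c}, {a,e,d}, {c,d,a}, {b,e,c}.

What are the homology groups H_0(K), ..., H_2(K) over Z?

H_0 ≅ Z,  H_1 = 0,  H_2 ≅ Z.

Fix the vertex order a < b < c < d < e and write every simplex with vertices in increasing order. Then dim K = 2 and the simplices of K are:

  0-simplices (5): a, b, c, d, e
  1-simplices (9): ac, ad, ae, bc, bd, be, cd, ce, de
  2-simplices (6): acd, ace, ade, bcd, bce, bde

Hence C_0 ≅ Z^5, C_1 ≅ Z^9, C_2 ≅ Z^6.

The boundary map ∂_1: C_1 → C_0 sends each edge [p,q] (with p < q) to q − p.
This gives a 5×9 integer matrix of rank 4; reducing to Smith normal form yields diagonal entries (1,1,1,1).

∂_2: C_2 → C_1 acts by ∂[p,q,r] = [q,r] − [p,r] + [p,q]. For instance
  ∂bcd = cd − bd + bc,
  ∂bce = ce − be + bc.
As a 9×6 matrix over Z this has rank 5, with invariant factors (1,1,1,1,1).

Now H_k = ker ∂_k / im ∂_{k+1}, so:

  H_0: rank C_0 − rank ∂_1 = 5 − 4 = 1, and the invariant factors of ∂_1 are all 1, so H_0 = Z.
  H_1: rank ker ∂_1 − rank ∂_2 = (9 − 4) − 5 = 0, and the invariant factors of ∂_2 are all 1, so H_1 = 0.
  H_2: rank ker ∂_2 − rank ∂_3 = (6 − 5) − 0 = 1, and there is no ∂_3, so H_2 = Z.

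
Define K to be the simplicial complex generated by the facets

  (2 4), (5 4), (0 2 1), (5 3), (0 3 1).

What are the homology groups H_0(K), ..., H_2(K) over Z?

We work with the vertex ordering 0 < 1 < 2 < 3 < 4 < 5. The simplices of K, each written with vertices in increasing order, are:

  0-simplices (6): [0], [1], [2], [3], [4], [5]
  1-simplices (8): [0,1], [0,2], [0,3], [1,2], [1,3], [2,4], [3,5], [4,5]
  2-simplices (2): [0,1,2], [0,1,3]

so the chain groups are C_0 ≅ Z^6, C_1 ≅ Z^8, C_2 ≅ Z^2.

The boundary map ∂_1: C_1 → C_0 maps an edge to its endpoints' difference, ∂[p,q] = q − p.
The 6×8 boundary matrix has rank 5 and Smith normal form diag(1,1,1,1,1).

∂_2: C_2 → C_1 maps a triangle to the signed sum of its edges. For instance
  ∂[0,1,3] = [1,3] − [0,3] + [0,1],
  ∂[0,1,2] = [1,2] − [0,2] + [0,1].
The 8×2 boundary matrix has rank 2 and Smith normal form diag(1,1).

From H_k ≅ ker(∂_k) / im(∂_{k+1}) we obtain:

  H_0: rank C_0 − rank ∂_1 = 6 − 5 = 1, and the invariant factors of ∂_1 are all 1, so H_0 = Z.
  H_1: rank ker ∂_1 − rank ∂_2 = (8 − 5) − 2 = 1, and the invariant factors of ∂_2 are all 1, so H_1 = Z.
  H_2: rank ker ∂_2 − rank ∂_3 = (2 − 2) − 0 = 0, and there is no ∂_3, so H_2 = 0.

H_0 = Z,  H_1 = Z,  H_2 = 0.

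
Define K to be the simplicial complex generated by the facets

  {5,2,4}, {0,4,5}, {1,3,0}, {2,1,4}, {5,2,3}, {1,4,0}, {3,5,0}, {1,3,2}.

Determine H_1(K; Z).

H_1 ≅ 0.

Take the total order 0 < 1 < 2 < 3 < 4 < 5 on the vertex set. Then K (dimension 2) consists of the simplices:

  0-simplices (6): [0], [1], [2], [3], [4], [5]
  1-simplices (12): [0,1], [0,3], [0,4], [0,5], [1,2], [1,3], [1,4], [2,3], [2,4], [2,5], [3,5], [4,5]
  2-simplices (8): [0,1,3], [0,1,4], [0,3,5], [0,4,5], [1,2,3], [1,2,4], [2,3,5], [2,4,5]

giving chain groups C_0 ≅ Z^6, C_1 ≅ Z^12, C_2 ≅ Z^8.

∂_1: C_1 → C_0 sends each edge [p,q] (with p < q) to q − p.
This gives a 6×12 integer matrix of rank 5; reducing to Smith normal form yields diagonal entries (1,1,1,1,1).

∂_2: C_2 → C_1 sends each 2-simplex [p,q,r] to [q,r] − [p,r] + [p,q]. For instance
  ∂[0,3,5] = [3,5] − [0,5] + [0,3],
  ∂[0,1,4] = [1,4] − [0,4] + [0,1].
The 12×8 boundary matrix has rank 7 and Smith normal form diag(1,1,1,1,1,1,1).

From H_k ≅ ker(∂_k) / im(∂_{k+1}) we obtain:

  H_1: rank ker ∂_1 − rank ∂_2 = (12 − 5) − 7 = 0, and the invariant factors of ∂_2 are all 1, so H_1 ≅ 0.

(K is a triangulation of the 2-sphere S^2.)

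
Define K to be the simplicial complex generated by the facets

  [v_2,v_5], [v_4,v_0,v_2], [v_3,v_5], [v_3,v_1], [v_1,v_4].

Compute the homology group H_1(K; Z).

H_1 ≅ Z.

Order the vertices as v_0 < v_1 < v_2 < v_3 < v_4 < v_5. Listing each simplex with vertices in this order, K has dimension 2 with simplices:

  0-simplices (6): [v_0], [v_1], [v_2], [v_3], [v_4], [v_5]
  1-simplices (7): [v_0,v_2], [v_0,v_4], [v_1,v_3], [v_1,v_4], [v_2,v_4], [v_2,v_5], [v_3,v_5]
  2-simplices (1): [v_0,v_2,v_4]

Hence C_0 ≅ Z^6, C_1 ≅ Z^7, C_2 ≅ Z^1.

∂_1: C_1 → C_0 is given by ∂[p,q] = [q] − [p].
As a 6×7 matrix over Z this has rank 5, with invariant factors (1,1,1,1,1).

Boundary ∂_2: C_2 → C_1 acts by ∂[p,q,r] = [q,r] − [p,r] + [p,q]. For instance
  ∂[v_0,v_2,v_4] = [v_2,v_4] − [v_0,v_4] + [v_0,v_2].
This gives a 7×1 integer matrix of rank 1; reducing to Smith normal form yields diagonal entries (1).

From H_k ≅ ker(∂_k) / im(∂_{k+1}) we obtain:

  H_1: rank ker ∂_1 − rank ∂_2 = (7 − 5) − 1 = 1, and the invariant factors of ∂_2 are all 1, so H_1 ≅ Z.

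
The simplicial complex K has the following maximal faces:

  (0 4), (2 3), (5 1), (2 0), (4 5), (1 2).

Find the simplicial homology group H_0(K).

H_0 = Z.

Take the total order 0 < 1 < 2 < 3 < 4 < 5 on the vertex set. Then K (dimension 1) consists of the simplices:

  0-simplices (6): [0], [1], [2], [3], [4], [5]
  1-simplices (6): [0,2], [0,4], [1,2], [1,5], [2,3], [4,5]

giving chain groups C_0 ≅ Z^6, C_1 ≅ Z^6.

Boundary ∂_1: C_1 → C_0 maps an edge to its endpoints' difference, ∂[p,q] = q − p. For instance
  ∂[1,5] = [5] − [1].
The resulting 6×6 matrix has rank 5, and its Smith normal form has invariant factors (1,1,1,1,1).

Reading off H_k = ker ∂_k / im ∂_{k+1}:

  H_0: rank C_0 − rank ∂_1 = 6 − 5 = 1, and the invariant factors of ∂_1 are all 1, so H_0 = Z.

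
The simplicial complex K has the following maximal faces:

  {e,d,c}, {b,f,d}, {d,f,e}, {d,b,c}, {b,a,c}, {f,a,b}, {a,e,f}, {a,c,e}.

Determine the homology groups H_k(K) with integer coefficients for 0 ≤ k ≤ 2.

We work with the vertex ordering a < b < c < d < e < f. The simplices of K, each written with vertices in increasing order, are:

  0-simplices (6): a, b, c, d, e, f
  1-simplices (12): ab, ac, ae, af, bc, bd, bf, cd, ce, de, df, ef
  2-simplices (8): abc, abf, ace, aef, bcd, bdf, cde, def

so the chain groups are C_0 ≅ Z^6, C_1 ≅ Z^12, C_2 ≅ Z^8.

∂_1: C_1 → C_0 sends each edge [p,q] (with p < q) to q − p. For instance
  ∂df = f − d.
The resulting 6×12 matrix has rank 5, and its Smith normal form has invariant factors (1,1,1,1,1).

Boundary ∂_2: C_2 → C_1 sends each 2-simplex [p,q,r] to [q,r] − [p,r] + [p,q]. For instance
  ∂cde = de − ce + cd,
  ∂abf = bf − af + ab.
As a 12×8 matrix over Z this has rank 7, with invariant factors (1,1,1,1,1,1,1).

Now H_k = ker ∂_k / im ∂_{k+1}, so:

  H_0: rank C_0 − rank ∂_1 = 6 − 5 = 1, and the invariant factors of ∂_1 are all 1, so H_0 = Z.
  H_1: rank ker ∂_1 − rank ∂_2 = (12 − 5) − 7 = 0, and the invariant factors of ∂_2 are all 1, so H_1 = 0.
  H_2: rank ker ∂_2 − rank ∂_3 = (8 − 7) − 0 = 1, and there is no ∂_3, so H_2 = Z.

As a check, the Euler characteristic is 6 − 12 + 8 = 2, which agrees with 1 − 0 + 1 = 2.

H_0 ≅ Z,  H_1 = 0,  H_2 ≅ Z.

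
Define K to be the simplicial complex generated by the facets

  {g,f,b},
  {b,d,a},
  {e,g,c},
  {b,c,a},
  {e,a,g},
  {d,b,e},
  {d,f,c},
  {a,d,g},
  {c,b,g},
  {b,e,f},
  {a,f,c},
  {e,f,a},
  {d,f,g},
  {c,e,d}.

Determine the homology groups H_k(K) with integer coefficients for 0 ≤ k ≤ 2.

H_0 = Z,  H_1 = Z^2,  H_2 = Z.

Fix the vertex order a < b < c < d < e < f < g and write every simplex with vertices in increasing order. Then dim K = 2 and the simplices of K are:

  0-simplices (7): a, b, c, d, e, f, g
  1-simplices (21): ab, ac, ad, ae, af, ag, bc, bd, be, bf, bg, cd, ce, cf, cg, de, df, dg, ef, eg, fg
  2-simplices (14): abc, abd, acf, adg, aef, aeg, bcg, bde, bef, bfg, cde, cdf, ceg, dfg

so the chain groups are C_0 ≅ Z^7, C_1 ≅ Z^21, C_2 ≅ Z^14.

The boundary map ∂_1: C_1 → C_0 maps an edge to its endpoints' difference, ∂[p,q] = q − p. For instance
  ∂bc = c − b.
The resulting 7×21 matrix has rank 6, and its Smith normal form has invariant factors (1,1,1,1,1,1).

Boundary ∂_2: C_2 → C_1 maps a triangle to the signed sum of its edges. For instance
  ∂ceg = eg − cg + ce,
  ∂abd = bd − ad + ab.
As a 21×14 matrix over Z this has rank 13, with invariant factors (1,1,1,1,1,1,1,1,1,1,1,1,1).

Now H_k = ker ∂_k / im ∂_{k+1}, so:

  H_0: rank C_0 − rank ∂_1 = 7 − 6 = 1, and the invariant factors of ∂_1 are all 1, so H_0 = Z.
  H_1: rank ker ∂_1 − rank ∂_2 = (21 − 6) − 13 = 2, and the invariant factors of ∂_2 are all 1, so H_1 = Z^2.
  H_2: rank ker ∂_2 − rank ∂_3 = (14 − 13) − 0 = 1, and there is no ∂_3, so H_2 = Z.

As a check, the Euler characteristic is 7 − 21 + 14 = 0, which agrees with 1 − 2 + 1 = 0.
(K is a triangulation of the torus T^2.)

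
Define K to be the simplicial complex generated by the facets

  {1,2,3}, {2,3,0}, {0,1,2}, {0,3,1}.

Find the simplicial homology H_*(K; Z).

Take the total order 0 < 1 < 2 < 3 on the vertex set. Then K (dimension 2) consists of the simplices:

  0-simplices (4): [0], [1], [2], [3]
  1-simplices (6): [0,1], [0,2], [0,3], [1,2], [1,3], [2,3]
  2-simplices (4): [0,1,2], [0,1,3], [0,2,3], [1,2,3]

so the chain groups are C_0 ≅ Z^4, C_1 ≅ Z^6, C_2 ≅ Z^4.

Boundary ∂_1: C_1 → C_0 sends each edge [p,q] (with p < q) to q − p.
The resulting 4×6 matrix has rank 3, and its Smith normal form has invariant factors (1,1,1).

∂_2: C_2 → C_1 sends each 2-simplex [p,q,r] to [q,r] − [p,r] + [p,q]. For instance
  ∂[1,2,3] = [2,3] − [1,3] + [1,2],
  ∂[0,2,3] = [2,3] − [0,3] + [0,2].
As a 6×4 matrix over Z this has rank 3, with invariant factors (1,1,1).

From H_k ≅ ker(∂_k) / im(∂_{k+1}) we obtain:

  H_0: rank C_0 − rank ∂_1 = 4 − 3 = 1, and the invariant factors of ∂_1 are all 1, so H_0 ≅ Z.
  H_1: rank ker ∂_1 − rank ∂_2 = (6 − 3) − 3 = 0, and the invariant factors of ∂_2 are all 1, so H_1 ≅ 0.
  H_2: rank ker ∂_2 − rank ∂_3 = (4 − 3) − 0 = 1, and there is no ∂_3, so H_2 ≅ Z.

As a check, the Euler characteristic is 4 − 6 + 4 = 2, which agrees with 1 − 0 + 1 = 2.
(K is a triangulation of the 2-sphere S^2.)

H_0 ≅ Z,  H_1 = 0,  H_2 ≅ Z.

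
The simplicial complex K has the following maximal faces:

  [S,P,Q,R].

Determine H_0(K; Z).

H_0 ≅ Z.

Take the total order P < Q < R < S on the vertex set. Then K (dimension 3) consists of the simplices:

  0-simplices (4): P, Q, R, S
  1-simplices (6): PQ, PR, PS, QR, QS, RS
  2-simplices (4): PQR, PQS, PRS, QRS
  3-simplices (1): PQRS

so the chain groups are C_0 ≅ Z^4, C_1 ≅ Z^6, C_2 ≅ Z^4, C_3 ≅ Z^1.

The boundary map ∂_1: C_1 → C_0 sends each edge [p,q] (with p < q) to q − p.
As a 4×6 matrix over Z this has rank 3, with invariant factors (1,1,1).

∂_2: C_2 → C_1 maps a triangle to the signed sum of its edges. For instance
  ∂PQS = QS − PS + PQ,
  ∂PQR = QR − PR + PQ.
This gives a 6×4 integer matrix of rank 3; reducing to Smith normal form yields diagonal entries (1,1,1).

The boundary map ∂_3: C_3 → C_2 sends each 3-simplex σ to the alternating sum Σ_i (−1)^i (σ with its i-th vertex removed). For instance
  ∂PQRS = QRS − PRS + PQS − PQR.
The resulting 4×1 matrix has rank 1, and its Smith normal form has invariant factors (1).

Computing H_k = (kernel of ∂_k) / (image of ∂_{k+1}):

  H_0: rank C_0 − rank ∂_1 = 4 − 3 = 1, and the invariant factors of ∂_1 are all 1, so H_0 = Z.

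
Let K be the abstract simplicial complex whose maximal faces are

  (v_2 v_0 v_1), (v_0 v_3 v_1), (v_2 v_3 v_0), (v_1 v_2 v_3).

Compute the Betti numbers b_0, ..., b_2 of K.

We work with the vertex ordering v_0 < v_1 < v_2 < v_3. The simplices of K, each written with vertices in increasing order, are:

  0-simplices (4): [v_0], [v_1], [v_2], [v_3]
  1-simplices (6): [v_0,v_1], [v_0,v_2], [v_0,v_3], [v_1,v_2], [v_1,v_3], [v_2,v_3]
  2-simplices (4): [v_0,v_1,v_2], [v_0,v_1,v_3], [v_0,v_2,v_3], [v_1,v_2,v_3]

Hence C_0 ≅ Z^4, C_1 ≅ Z^6, C_2 ≅ Z^4.

∂_1: C_1 → C_0 maps an edge to its endpoints' difference, ∂[p,q] = q − p. For instance
  ∂[v_0,v_1] = [v_1] − [v_0].
The resulting 4×6 matrix has rank 3, and its Smith normal form has invariant factors (1,1,1).

Boundary ∂_2: C_2 → C_1 maps a triangle to the signed sum of its edges. For instance
  ∂[v_1,v_2,v_3] = [v_2,v_3] − [v_1,v_3] + [v_1,v_2],
  ∂[v_0,v_1,v_2] = [v_1,v_2] − [v_0,v_2] + [v_0,v_1].
The 6×4 boundary matrix has rank 3 and Smith normal form diag(1,1,1).

Reading off H_k = ker ∂_k / im ∂_{k+1}:

  H_0: rank C_0 − rank ∂_1 = 4 − 3 = 1, and the invariant factors of ∂_1 are all 1, so H_0 = Z.
  H_1: rank ker ∂_1 − rank ∂_2 = (6 − 3) − 3 = 0, and the invariant factors of ∂_2 are all 1, so H_1 = 0.
  H_2: rank ker ∂_2 − rank ∂_3 = (4 − 3) − 0 = 1, and there is no ∂_3, so H_2 = Z.

As a check, the Euler characteristic is 4 − 6 + 4 = 2, which agrees with 1 − 0 + 1 = 2.

Hence the Betti numbers are b_0 = 1, b_1 = 0, b_2 = 1.

b_0 = 1, b_1 = 0, b_2 = 1.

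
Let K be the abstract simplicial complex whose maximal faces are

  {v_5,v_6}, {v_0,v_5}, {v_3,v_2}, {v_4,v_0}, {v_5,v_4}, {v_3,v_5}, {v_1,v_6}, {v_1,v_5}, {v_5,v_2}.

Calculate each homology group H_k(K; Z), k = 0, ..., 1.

H_0 ≅ Z,  H_1 ≅ Z^3.

We work with the vertex ordering v_0 < v_1 < v_2 < v_3 < v_4 < v_5 < v_6. The simplices of K, each written with vertices in increasing order, are:

  0-simplices (7): [v_0], [v_1], [v_2], [v_3], [v_4], [v_5], [v_6]
  1-simplices (9): [v_0,v_4], [v_0,v_5], [v_1,v_5], [v_1,v_6], [v_2,v_3], [v_2,v_5], [v_3,v_5], [v_4,v_5], [v_5,v_6]

Hence C_0 ≅ Z^7, C_1 ≅ Z^9.

The boundary map ∂_1: C_1 → C_0 maps an edge to its endpoints' difference, ∂[p,q] = q − p.
This gives a 7×9 integer matrix of rank 6; reducing to Smith normal form yields diagonal entries (1,1,1,1,1,1).

Computing H_k = (kernel of ∂_k) / (image of ∂_{k+1}):

  H_0: rank C_0 − rank ∂_1 = 7 − 6 = 1, and the invariant factors of ∂_1 are all 1, so H_0 = Z.
  H_1: rank ker ∂_1 − rank ∂_2 = (9 − 6) − 0 = 3, and there is no ∂_2, so H_1 = Z^3.

As a check, the Euler characteristic is 7 − 9 = -2, which agrees with 1 − 3 = -2.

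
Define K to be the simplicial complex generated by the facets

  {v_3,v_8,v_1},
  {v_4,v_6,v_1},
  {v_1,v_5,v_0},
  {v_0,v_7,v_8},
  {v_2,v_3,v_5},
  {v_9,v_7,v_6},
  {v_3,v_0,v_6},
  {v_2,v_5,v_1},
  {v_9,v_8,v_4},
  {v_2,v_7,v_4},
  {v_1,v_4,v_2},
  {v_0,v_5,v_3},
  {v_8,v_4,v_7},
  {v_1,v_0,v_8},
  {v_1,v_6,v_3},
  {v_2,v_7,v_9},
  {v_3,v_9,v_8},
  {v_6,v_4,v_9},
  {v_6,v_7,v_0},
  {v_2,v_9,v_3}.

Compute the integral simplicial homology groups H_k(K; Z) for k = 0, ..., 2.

H_0 = Z,  H_1 = Z ⊕ Z/2Z,  H_2 = 0.

We work with the vertex ordering v_0 < v_1 < v_2 < v_3 < v_4 < v_5 < v_6 < v_7 < v_8 < v_9. The simplices of K, each written with vertices in increasing order, are:

  0-simplices (10): [v_0], [v_1], [v_2], [v_3], [v_4], [v_5], [v_6], [v_7], [v_8], [v_9]
  1-simplices (30): (30 of them)
  2-simplices (20): (20 of them)

giving chain groups C_0 ≅ Z^10, C_1 ≅ Z^30, C_2 ≅ Z^20.

Boundary ∂_1: C_1 → C_0 is given by ∂[p,q] = [q] − [p].
The resulting 10×30 matrix has rank 9, and its Smith normal form has invariant factors (1,1,1,1,1,1,1,1,1).

The boundary map ∂_2: C_2 → C_1 sends each 2-simplex [p,q,r] to [q,r] − [p,r] + [p,q]. For instance
  ∂[v_0,v_6,v_7] = [v_6,v_7] − [v_0,v_7] + [v_0,v_6],
  ∂[v_3,v_8,v_9] = [v_8,v_9] − [v_3,v_9] + [v_3,v_8].
This gives a 30×20 integer matrix of rank 20; reducing to Smith normal form yields diagonal entries (1,1,1,1,1,1,1,1,1,1,1,1,1,1,1,1,1,1,1,2).

Reading off H_k = ker ∂_k / im ∂_{k+1}:

  H_0: rank C_0 − rank ∂_1 = 10 − 9 = 1, and the invariant factors of ∂_1 are all 1, so H_0 ≅ Z.
  H_1: rank ker ∂_1 − rank ∂_2 = (30 − 9) − 20 = 1, and ∂_2 has invariant factor 2 > 1, so H_1 ≅ Z ⊕ Z/2Z.
  H_2: rank ker ∂_2 − rank ∂_3 = (20 − 20) − 0 = 0, and there is no ∂_3, so H_2 ≅ 0.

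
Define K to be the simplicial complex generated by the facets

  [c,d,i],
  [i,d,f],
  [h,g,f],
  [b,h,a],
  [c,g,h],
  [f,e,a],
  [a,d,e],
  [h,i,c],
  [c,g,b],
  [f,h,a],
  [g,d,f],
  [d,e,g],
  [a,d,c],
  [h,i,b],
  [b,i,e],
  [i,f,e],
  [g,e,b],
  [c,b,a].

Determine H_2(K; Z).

H_2 ≅ 0.

Fix the vertex order a < b < c < d < e < f < g < h < i and write every simplex with vertices in increasing order. Then dim K = 2 and the simplices of K are:

  0-simplices (9): a, b, c, d, e, f, g, h, i
  1-simplices (27): ab, ac, ad, ae, af, ah, bc, be, bg, bh, bi, cd, cg, ch, ci, de, df, dg, di, ef, eg, ei, fg, fh, fi, gh, hi
  2-simplices (18): abc, abh, acd, ade, aef, afh, bcg, beg, bei, bhi, cdi, cgh, chi, deg, dfg, dfi, efi, fgh

Hence C_0 ≅ Z^9, C_1 ≅ Z^27, C_2 ≅ Z^18.

Boundary ∂_1: C_1 → C_0 maps an edge to its endpoints' difference, ∂[p,q] = q − p.
As a 9×27 matrix over Z this has rank 8, with invariant factors (1,1,1,1,1,1,1,1).

The boundary map ∂_2: C_2 → C_1 acts by ∂[p,q,r] = [q,r] − [p,r] + [p,q]. For instance
  ∂cgh = gh − ch + cg,
  ∂aef = ef − af + ae.
As a 27×18 matrix over Z this has rank 18, with invariant factors (1,1,1,1,1,1,1,1,1,1,1,1,1,1,1,1,1,2).

Reading off H_k = ker ∂_k / im ∂_{k+1}:

  H_2: rank ker ∂_2 − rank ∂_3 = (18 − 18) − 0 = 0, and there is no ∂_3, so H_2 ≅ 0.

(K is a triangulation of the Klein bottle.)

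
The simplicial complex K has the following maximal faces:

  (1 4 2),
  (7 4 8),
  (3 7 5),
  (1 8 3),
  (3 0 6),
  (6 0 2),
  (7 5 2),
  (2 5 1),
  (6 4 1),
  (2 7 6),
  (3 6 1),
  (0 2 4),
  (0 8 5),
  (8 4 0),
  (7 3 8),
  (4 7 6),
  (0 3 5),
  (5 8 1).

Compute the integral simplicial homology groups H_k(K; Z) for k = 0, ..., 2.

H_0 ≅ Z,  H_1 ≅ Z ⊕ Z_2,  H_2 = 0.

Fix the vertex order 0 < 1 < 2 < 3 < 4 < 5 < 6 < 7 < 8 and write every simplex with vertices in increasing order. Then dim K = 2 and the simplices of K are:

  0-simplices (9): [0], [1], [2], [3], [4], [5], [6], [7], [8]
  1-simplices (27): (27 of them)
  2-simplices (18): [0,2,4], [0,2,6], [0,3,5], [0,3,6], [0,4,8], [0,5,8], [1,2,4], [1,2,5], [1,3,6], [1,3,8], [1,4,6], [1,5,8], [2,5,7], [2,6,7], [3,5,7], [3,7,8], [4,6,7], [4,7,8]

Hence C_0 ≅ Z^9, C_1 ≅ Z^27, C_2 ≅ Z^18.

The boundary map ∂_1: C_1 → C_0 maps an edge to its endpoints' difference, ∂[p,q] = q − p.
This gives a 9×27 integer matrix of rank 8; reducing to Smith normal form yields diagonal entries (1,1,1,1,1,1,1,1).

Boundary ∂_2: C_2 → C_1 sends each 2-simplex [p,q,r] to [q,r] − [p,r] + [p,q]. For instance
  ∂[1,5,8] = [5,8] − [1,8] + [1,5],
  ∂[1,3,6] = [3,6] − [1,6] + [1,3].
This gives a 27×18 integer matrix of rank 18; reducing to Smith normal form yields diagonal entries (1,1,1,1,1,1,1,1,1,1,1,1,1,1,1,1,1,2).

Reading off H_k = ker ∂_k / im ∂_{k+1}:

  H_0: rank C_0 − rank ∂_1 = 9 − 8 = 1, and the invariant factors of ∂_1 are all 1, so H_0 = Z.
  H_1: rank ker ∂_1 − rank ∂_2 = (27 − 8) − 18 = 1, and ∂_2 has invariant factor 2 > 1, so H_1 = Z ⊕ Z_2.
  H_2: rank ker ∂_2 − rank ∂_3 = (18 − 18) − 0 = 0, and there is no ∂_3, so H_2 = 0.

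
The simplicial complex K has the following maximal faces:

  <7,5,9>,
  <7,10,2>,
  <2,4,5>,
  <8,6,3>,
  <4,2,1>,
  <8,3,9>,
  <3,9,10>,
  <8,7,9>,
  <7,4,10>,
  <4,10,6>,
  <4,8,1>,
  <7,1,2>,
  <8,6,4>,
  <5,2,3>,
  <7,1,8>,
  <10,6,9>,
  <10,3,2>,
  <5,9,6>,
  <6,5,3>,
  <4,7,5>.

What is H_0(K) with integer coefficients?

H_0 = Z.

K has 10 vertices, 30 edges, 20 triangles.
rank ∂_0 = 0, rank ∂_1 = 9 ⇒ b_0 = 10 − 0 − 9 = 1; all invariant factors of ∂_1 are 1 so no torsion. So H_0 = Z.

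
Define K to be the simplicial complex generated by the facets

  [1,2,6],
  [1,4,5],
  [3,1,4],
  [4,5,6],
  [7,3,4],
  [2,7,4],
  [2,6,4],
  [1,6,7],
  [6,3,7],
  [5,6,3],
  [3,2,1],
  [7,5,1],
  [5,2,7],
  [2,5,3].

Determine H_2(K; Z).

H_2 ≅ Z.

We work with the vertex ordering 1 < 2 < 3 < 4 < 5 < 6 < 7. The simplices of K, each written with vertices in increasing order, are:

  0-simplices (7): [1], [2], [3], [4], [5], [6], [7]
  1-simplices (21): [1,2], [1,3], [1,4], [1,5], [1,6], [1,7], [2,3], [2,4], [2,5], [2,6], [2,7], [3,4], [3,5], [3,6], [3,7], [4,5], [4,6], [4,7], [5,6], [5,7], [6,7]
  2-simplices (14): [1,2,3], [1,2,6], [1,3,4], [1,4,5], [1,5,7], [1,6,7], [2,3,5], [2,4,6], [2,4,7], [2,5,7], [3,4,7], [3,5,6], [3,6,7], [4,5,6]

giving chain groups C_0 ≅ Z^7, C_1 ≅ Z^21, C_2 ≅ Z^14.

∂_1: C_1 → C_0 is given by ∂[p,q] = [q] − [p]. For instance
  ∂[1,3] = [3] − [1].
The resulting 7×21 matrix has rank 6, and its Smith normal form has invariant factors (1,1,1,1,1,1).

Boundary ∂_2: C_2 → C_1 acts by ∂[p,q,r] = [q,r] − [p,r] + [p,q]. For instance
  ∂[1,5,7] = [5,7] − [1,7] + [1,5],
  ∂[1,6,7] = [6,7] − [1,7] + [1,6].
As a 21×14 matrix over Z this has rank 13, with invariant factors (1,1,1,1,1,1,1,1,1,1,1,1,1).

From H_k ≅ ker(∂_k) / im(∂_{k+1}) we obtain:

  H_2: rank ker ∂_2 − rank ∂_3 = (14 − 13) − 0 = 1, and there is no ∂_3, so H_2 ≅ Z.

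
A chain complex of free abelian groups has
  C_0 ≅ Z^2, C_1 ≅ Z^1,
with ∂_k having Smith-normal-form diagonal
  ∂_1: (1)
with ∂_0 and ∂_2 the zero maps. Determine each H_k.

H_0: b_0 = 2 − 0 − 1 = 1; torsion from ∂_1 factors > 1: none. So H_0 ≅ Z.
H_1: b_1 = 1 − 1 − 0 = 0; torsion from ∂_2 factors > 1: none. So H_1 ≅ 0.

H_0 ≅ Z,  H_1 = 0.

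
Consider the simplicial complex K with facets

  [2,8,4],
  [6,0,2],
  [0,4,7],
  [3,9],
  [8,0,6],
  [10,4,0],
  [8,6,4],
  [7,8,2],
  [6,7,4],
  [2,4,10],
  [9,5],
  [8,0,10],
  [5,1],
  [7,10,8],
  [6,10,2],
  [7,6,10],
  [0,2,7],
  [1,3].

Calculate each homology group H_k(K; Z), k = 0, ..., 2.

Take the total order 0 < 1 < 2 < 3 < 4 < 5 < 6 < 7 < 8 < 9 < 10 on the vertex set. Then K (dimension 2) consists of the simplices:

  0-simplices (11): [0], [1], [2], [3], [4], [5], [6], [7], [8], [9], [10]
  1-simplices (25): (25 of them)
  2-simplices (14): [0,2,6], [0,2,7], [0,4,7], [0,4,10], [0,6,8], [0,8,10], [2,4,8], [2,4,10], [2,6,10], [2,7,8], [4,6,7], [4,6,8], [6,7,10], [7,8,10]

giving chain groups C_0 ≅ Z^11, C_1 ≅ Z^25, C_2 ≅ Z^14.

The boundary map ∂_1: C_1 → C_0 is given by ∂[p,q] = [q] − [p].
The 11×25 boundary matrix has rank 9 and Smith normal form diag(1,1,1,1,1,1,1,1,1).

∂_2: C_2 → C_1 acts by ∂[p,q,r] = [q,r] − [p,r] + [p,q]. For instance
  ∂[2,6,10] = [6,10] − [2,10] + [2,6],
  ∂[0,6,8] = [6,8] − [0,8] + [0,6].
The resulting 25×14 matrix has rank 13, and its Smith normal form has invariant factors (1,1,1,1,1,1,1,1,1,1,1,1,1).

From H_k ≅ ker(∂_k) / im(∂_{k+1}) we obtain:

  H_0: rank C_0 − rank ∂_1 = 11 − 9 = 2, and the invariant factors of ∂_1 are all 1, so H_0 ≅ Z^2.
  H_1: rank ker ∂_1 − rank ∂_2 = (25 − 9) − 13 = 3, and the invariant factors of ∂_2 are all 1, so H_1 ≅ Z^3.
  H_2: rank ker ∂_2 − rank ∂_3 = (14 − 13) − 0 = 1, and there is no ∂_3, so H_2 ≅ Z.

(K is a triangulation of the disjoint union of the torus T^2 and the circle S^1.)

H_0 ≅ Z^2,  H_1 ≅ Z^3,  H_2 ≅ Z.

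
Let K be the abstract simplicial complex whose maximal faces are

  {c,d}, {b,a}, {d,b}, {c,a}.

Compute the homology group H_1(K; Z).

We work with the vertex ordering a < b < c < d. The simplices of K, each written with vertices in increasing order, are:

  0-simplices (4): a, b, c, d
  1-simplices (4): ab, ac, bd, cd

so the chain groups are C_0 ≅ Z^4, C_1 ≅ Z^4.

Boundary ∂_1: C_1 → C_0 is given by ∂[p,q] = [q] − [p].
The 4×4 boundary matrix has rank 3 and Smith normal form diag(1,1,1).

Computing H_k = (kernel of ∂_k) / (image of ∂_{k+1}):

  H_1: rank ker ∂_1 − rank ∂_2 = (4 − 3) − 0 = 1, and there is no ∂_2, so H_1 = Z.

H_1 = Z.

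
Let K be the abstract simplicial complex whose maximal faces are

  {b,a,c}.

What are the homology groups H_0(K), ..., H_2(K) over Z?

H_0 = Z,  H_1 = 0,  H_2 = 0.

K has 3 vertices, 3 edges, 1 triangle.
rank ∂_0 = 0, rank ∂_1 = 2 ⇒ b_0 = 3 − 0 − 2 = 1; all invariant factors of ∂_1 are 1 so no torsion. So H_0 = Z.
rank ∂_1 = 2, rank ∂_2 = 1 ⇒ b_1 = 3 − 2 − 1 = 0; all invariant factors of ∂_2 are 1 so no torsion. So H_1 = 0.
rank ∂_2 = 1, rank ∂_3 = 0 ⇒ b_2 = 1 − 1 − 0 = 0. So H_2 = 0.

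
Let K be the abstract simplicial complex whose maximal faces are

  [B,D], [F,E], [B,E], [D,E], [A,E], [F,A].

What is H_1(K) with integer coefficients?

We work with the vertex ordering A < B < D < E < F. The simplices of K, each written with vertices in increasing order, are:

  0-simplices (5): A, B, D, E, F
  1-simplices (6): AE, AF, BD, BE, DE, EF

giving chain groups C_0 ≅ Z^5, C_1 ≅ Z^6.

∂_1: C_1 → C_0 is given by ∂[p,q] = [q] − [p].
The resulting 5×6 matrix has rank 4, and its Smith normal form has invariant factors (1,1,1,1).

From H_k ≅ ker(∂_k) / im(∂_{k+1}) we obtain:

  H_1: rank ker ∂_1 − rank ∂_2 = (6 − 4) − 0 = 2, and there is no ∂_2, so H_1 ≅ Z^2.

(K is a triangulation of a wedge of 2 circles.)

H_1 = Z^2.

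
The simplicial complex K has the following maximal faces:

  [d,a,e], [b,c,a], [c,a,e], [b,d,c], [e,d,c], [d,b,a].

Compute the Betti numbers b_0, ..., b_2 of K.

K has 5 vertices, 9 edges, 6 triangles.
rank ∂_0 = 0, rank ∂_1 = 4 ⇒ b_0 = 5 − 0 − 4 = 1; all invariant factors of ∂_1 are 1 so no torsion. So H_0 = Z.
rank ∂_1 = 4, rank ∂_2 = 5 ⇒ b_1 = 9 − 4 − 5 = 0; all invariant factors of ∂_2 are 1 so no torsion. So H_1 = 0.
rank ∂_2 = 5, rank ∂_3 = 0 ⇒ b_2 = 6 − 5 − 0 = 1. So H_2 = Z.

b_0 = 1, b_1 = 0, b_2 = 1.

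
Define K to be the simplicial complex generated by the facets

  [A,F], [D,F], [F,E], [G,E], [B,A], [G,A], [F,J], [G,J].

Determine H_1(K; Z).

H_1 ≅ Z^2.

Take the total order A < B < D < E < F < G < J on the vertex set. Then K (dimension 1) consists of the simplices:

  0-simplices (7): A, B, D, E, F, G, J
  1-simplices (8): AB, AF, AG, DF, EF, EG, FJ, GJ

giving chain groups C_0 ≅ Z^7, C_1 ≅ Z^8.

∂_1: C_1 → C_0 is given by ∂[p,q] = [q] − [p].
This gives a 7×8 integer matrix of rank 6; reducing to Smith normal form yields diagonal entries (1,1,1,1,1,1).

Computing H_k = (kernel of ∂_k) / (image of ∂_{k+1}):

  H_1: rank ker ∂_1 − rank ∂_2 = (8 − 6) − 0 = 2, and there is no ∂_2, so H_1 = Z^2.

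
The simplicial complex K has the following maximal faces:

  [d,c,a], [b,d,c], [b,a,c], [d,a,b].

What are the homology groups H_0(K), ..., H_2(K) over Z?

H_0 = Z,  H_1 = 0,  H_2 = Z.

K has 4 vertices, 6 edges, 4 triangles.
rank ∂_0 = 0, rank ∂_1 = 3 ⇒ b_0 = 4 − 0 − 3 = 1; all invariant factors of ∂_1 are 1 so no torsion. So H_0 ≅ Z.
rank ∂_1 = 3, rank ∂_2 = 3 ⇒ b_1 = 6 − 3 − 3 = 0; all invariant factors of ∂_2 are 1 so no torsion. So H_1 ≅ 0.
rank ∂_2 = 3, rank ∂_3 = 0 ⇒ b_2 = 4 − 3 − 0 = 1. So H_2 ≅ Z.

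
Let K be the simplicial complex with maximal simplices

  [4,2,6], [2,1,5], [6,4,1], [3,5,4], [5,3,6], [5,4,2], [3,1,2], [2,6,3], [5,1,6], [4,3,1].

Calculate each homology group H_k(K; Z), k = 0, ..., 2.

We work with the vertex ordering 1 < 2 < 3 < 4 < 5 < 6. The simplices of K, each written with vertices in increasing order, are:

  0-simplices (6): [1], [2], [3], [4], [5], [6]
  1-simplices (15): [1,2], [1,3], [1,4], [1,5], [1,6], [2,3], [2,4], [2,5], [2,6], [3,4], [3,5], [3,6], [4,5], [4,6], [5,6]
  2-simplices (10): [1,2,3], [1,2,5], [1,3,4], [1,4,6], [1,5,6], [2,3,6], [2,4,5], [2,4,6], [3,4,5], [3,5,6]

so the chain groups are C_0 ≅ Z^6, C_1 ≅ Z^15, C_2 ≅ Z^10.

Boundary ∂_1: C_1 → C_0 is given by ∂[p,q] = [q] − [p]. For instance
  ∂[1,5] = [5] − [1].
The 6×15 boundary matrix has rank 5 and Smith normal form diag(1,1,1,1,1).

The boundary map ∂_2: C_2 → C_1 acts by ∂[p,q,r] = [q,r] − [p,r] + [p,q]. For instance
  ∂[1,3,4] = [3,4] − [1,4] + [1,3],
  ∂[2,4,5] = [4,5] − [2,5] + [2,4].
The resulting 15×10 matrix has rank 10, and its Smith normal form has invariant factors (1,1,1,1,1,1,1,1,1,2).

From H_k ≅ ker(∂_k) / im(∂_{k+1}) we obtain:

  H_0: rank C_0 − rank ∂_1 = 6 − 5 = 1, and the invariant factors of ∂_1 are all 1, so H_0 ≅ Z.
  H_1: rank ker ∂_1 − rank ∂_2 = (15 − 5) − 10 = 0, and ∂_2 has invariant factor 2 > 1, so H_1 ≅ Z/2Z.
  H_2: rank ker ∂_2 − rank ∂_3 = (10 − 10) − 0 = 0, and there is no ∂_3, so H_2 ≅ 0.

H_0 = Z,  H_1 = Z/2Z,  H_2 = 0.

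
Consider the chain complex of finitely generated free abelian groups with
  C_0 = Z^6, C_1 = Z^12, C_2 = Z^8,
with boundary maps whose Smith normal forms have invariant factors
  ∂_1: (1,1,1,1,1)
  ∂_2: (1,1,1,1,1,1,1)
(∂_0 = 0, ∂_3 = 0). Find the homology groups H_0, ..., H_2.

H_0: b_0 = 6 − 0 − 5 = 1; torsion from ∂_1 factors > 1: none. So H_0 ≅ Z.
H_1: b_1 = 12 − 5 − 7 = 0; torsion from ∂_2 factors > 1: none. So H_1 ≅ 0.
H_2: b_2 = 8 − 7 − 0 = 1; torsion from ∂_3 factors > 1: none. So H_2 ≅ Z.

H_0 ≅ Z,  H_1 = 0,  H_2 ≅ Z.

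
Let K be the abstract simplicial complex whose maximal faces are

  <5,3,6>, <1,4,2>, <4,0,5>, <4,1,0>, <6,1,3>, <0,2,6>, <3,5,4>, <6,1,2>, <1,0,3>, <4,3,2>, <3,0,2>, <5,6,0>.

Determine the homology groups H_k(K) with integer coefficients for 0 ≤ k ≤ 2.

H_0 = Z,  H_1 = Z_2,  H_2 = 0.

Fix the vertex order 0 < 1 < 2 < 3 < 4 < 5 < 6 and write every simplex with vertices in increasing order. Then dim K = 2 and the simplices of K are:

  0-simplices (7): [0], [1], [2], [3], [4], [5], [6]
  1-simplices (18): [0,1], [0,2], [0,3], [0,4], [0,5], [0,6], [1,2], [1,3], [1,4], [1,6], [2,3], [2,4], [2,6], [3,4], [3,5], [3,6], [4,5], [5,6]
  2-simplices (12): [0,1,3], [0,1,4], [0,2,3], [0,2,6], [0,4,5], [0,5,6], [1,2,4], [1,2,6], [1,3,6], [2,3,4], [3,4,5], [3,5,6]

giving chain groups C_0 ≅ Z^7, C_1 ≅ Z^18, C_2 ≅ Z^12.

The boundary map ∂_1: C_1 → C_0 is given by ∂[p,q] = [q] − [p].
The resulting 7×18 matrix has rank 6, and its Smith normal form has invariant factors (1,1,1,1,1,1).

∂_2: C_2 → C_1 maps a triangle to the signed sum of its edges. For instance
  ∂[0,2,3] = [2,3] − [0,3] + [0,2],
  ∂[1,2,6] = [2,6] − [1,6] + [1,2].
The resulting 18×12 matrix has rank 12, and its Smith normal form has invariant factors (1,1,1,1,1,1,1,1,1,1,1,2).

From H_k ≅ ker(∂_k) / im(∂_{k+1}) we obtain:

  H_0: rank C_0 − rank ∂_1 = 7 − 6 = 1, and the invariant factors of ∂_1 are all 1, so H_0 ≅ Z.
  H_1: rank ker ∂_1 − rank ∂_2 = (18 − 6) − 12 = 0, and ∂_2 has invariant factor 2 > 1, so H_1 ≅ Z_2.
  H_2: rank ker ∂_2 − rank ∂_3 = (12 − 12) − 0 = 0, and there is no ∂_3, so H_2 ≅ 0.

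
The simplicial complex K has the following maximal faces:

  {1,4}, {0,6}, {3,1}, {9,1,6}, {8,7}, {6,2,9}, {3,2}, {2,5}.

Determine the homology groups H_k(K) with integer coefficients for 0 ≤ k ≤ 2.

K has 10 vertices, 11 edges, 2 triangles.
rank ∂_0 = 0, rank ∂_1 = 8 ⇒ b_0 = 10 − 0 − 8 = 2; all invariant factors of ∂_1 are 1 so no torsion. So H_0 = Z^2.
rank ∂_1 = 8, rank ∂_2 = 2 ⇒ b_1 = 11 − 8 − 2 = 1; all invariant factors of ∂_2 are 1 so no torsion. So H_1 = Z.
rank ∂_2 = 2, rank ∂_3 = 0 ⇒ b_2 = 2 − 2 − 0 = 0. So H_2 = 0.

H_0 = Z^2,  H_1 = Z,  H_2 = 0.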